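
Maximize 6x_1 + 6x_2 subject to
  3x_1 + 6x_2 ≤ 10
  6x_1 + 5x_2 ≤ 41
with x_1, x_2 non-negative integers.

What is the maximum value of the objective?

Relaxing integrality, the LP optimum is 20.00 at (x_1,x_2) = (3.33, 0), which is not an integer point.
(x_1,x_2)=(3,0): 3·3+6·0=9≤10, 6·3+5·0=18≤41, objective 18.
(x_1,x_2)=(2,0): 3·2+6·0=6≤10, 6·2+5·0=12≤41, objective 12.
The best lattice point is (3,0), giving 18.

18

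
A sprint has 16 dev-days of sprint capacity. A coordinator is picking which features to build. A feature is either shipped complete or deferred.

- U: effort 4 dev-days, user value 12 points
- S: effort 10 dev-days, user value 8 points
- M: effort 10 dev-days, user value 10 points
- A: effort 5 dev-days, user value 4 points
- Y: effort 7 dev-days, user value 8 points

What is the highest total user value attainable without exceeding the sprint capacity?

24

Allowing fractional choices, the relaxed optimum would be about 25.0, but features are indivisible.
U + A + Y: effort 4 + 5 + 7 = 16 ≤ 16, user value 12 + 4 + 8 = 24.
U + M: effort 4 + 10 = 14 ≤ 16, user value 12 + 10 = 22.
U + Y: effort 4 + 7 = 11 ≤ 16, user value 12 + 8 = 20.
Best is U, A, and Y with total user value 24.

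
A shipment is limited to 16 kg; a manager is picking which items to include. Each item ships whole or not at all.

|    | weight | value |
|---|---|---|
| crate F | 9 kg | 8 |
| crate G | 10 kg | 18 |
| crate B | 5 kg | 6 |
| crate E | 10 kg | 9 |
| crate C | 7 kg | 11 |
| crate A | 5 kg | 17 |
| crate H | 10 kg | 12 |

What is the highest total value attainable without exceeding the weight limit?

Allowing fractional choices, the relaxed optimum would be about 36.6, but items are indivisible.
crate C + crate A: weight 7 + 5 = 12 ≤ 16, value 11 + 17 = 28.
crate G + crate A: weight 10 + 5 = 15 ≤ 16, value 18 + 17 = 35.
crate A + crate H: weight 5 + 10 = 15 ≤ 16, value 17 + 12 = 29.
Best is crate G and crate A with total value 35.

35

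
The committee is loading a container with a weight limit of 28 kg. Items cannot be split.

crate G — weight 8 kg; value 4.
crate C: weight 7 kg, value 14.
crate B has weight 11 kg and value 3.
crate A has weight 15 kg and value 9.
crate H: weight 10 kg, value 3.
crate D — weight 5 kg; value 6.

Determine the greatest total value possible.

29

Take crate C, crate A, and crate D: weight 7 + 15 + 5 = 27 ≤ 28, value 14 + 9 + 6 = 29.
No other feasible combination does better.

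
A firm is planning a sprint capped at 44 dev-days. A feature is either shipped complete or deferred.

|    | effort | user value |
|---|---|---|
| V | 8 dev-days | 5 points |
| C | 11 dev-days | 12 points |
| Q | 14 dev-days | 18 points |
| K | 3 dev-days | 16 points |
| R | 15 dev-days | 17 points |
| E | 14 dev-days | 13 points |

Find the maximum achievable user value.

63

Allowing fractional choices, the relaxed optimum would be about 63.9, but features are indivisible.
C + Q + K + R: effort 11 + 14 + 3 + 15 = 43 ≤ 44, user value 12 + 18 + 16 + 17 = 63.
C + Q + K + E: effort 11 + 14 + 3 + 14 = 42 ≤ 44, user value 12 + 18 + 16 + 13 = 59.
C + K + R + E: effort 11 + 3 + 15 + 14 = 43 ≤ 44, user value 12 + 16 + 17 + 13 = 58.
Best is C, Q, K, and R with total user value 63.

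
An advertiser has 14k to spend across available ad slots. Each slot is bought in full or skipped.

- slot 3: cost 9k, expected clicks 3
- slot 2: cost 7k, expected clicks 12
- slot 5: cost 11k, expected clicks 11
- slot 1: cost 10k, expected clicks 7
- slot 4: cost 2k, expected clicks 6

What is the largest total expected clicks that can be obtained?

18

Take slot 2 and slot 4: cost 7 + 2 = 9 ≤ 14, expected clicks 12 + 6 = 18.
No other feasible combination does better.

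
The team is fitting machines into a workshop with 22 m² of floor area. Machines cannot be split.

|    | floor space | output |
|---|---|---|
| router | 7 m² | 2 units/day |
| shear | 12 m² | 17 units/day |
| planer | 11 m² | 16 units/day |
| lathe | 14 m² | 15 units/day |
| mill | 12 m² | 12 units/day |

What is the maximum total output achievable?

19

Take router and shear: floor space 7 + 12 = 19 ≤ 22, output 2 + 17 = 19.
No other feasible combination does better.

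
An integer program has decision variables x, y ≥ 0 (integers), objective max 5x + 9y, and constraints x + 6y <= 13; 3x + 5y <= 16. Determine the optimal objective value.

25

(x,y)=(5,0): 1·5+6·0=5≤13, 3·5+5·0=15≤16, objective 25.
(x,y)=(3,1): 1·3+6·1=9≤13, 3·3+5·1=14≤16, objective 24.
The best lattice point is (5,0), giving 25.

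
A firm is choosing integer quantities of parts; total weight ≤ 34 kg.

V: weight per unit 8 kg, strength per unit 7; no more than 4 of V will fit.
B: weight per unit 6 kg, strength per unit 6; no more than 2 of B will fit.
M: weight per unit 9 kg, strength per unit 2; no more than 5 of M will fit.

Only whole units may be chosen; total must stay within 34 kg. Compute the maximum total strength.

Take 4×V: weight 32 ≤ 34, strength 4·7 = 28.
No other integer combination yields more.

28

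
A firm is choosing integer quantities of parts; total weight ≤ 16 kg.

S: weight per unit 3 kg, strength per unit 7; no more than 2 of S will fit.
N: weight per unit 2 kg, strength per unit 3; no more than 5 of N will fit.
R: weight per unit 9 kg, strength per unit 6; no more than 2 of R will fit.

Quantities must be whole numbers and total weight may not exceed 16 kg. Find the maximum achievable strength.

2×S and 4×N: weight 14 ≤ 16, strength 2·7 + 4·3 = 26.
2×S and 5×N: weight 16 ≤ 16, strength 2·7 + 5·3 = 29.
Best is 29.

29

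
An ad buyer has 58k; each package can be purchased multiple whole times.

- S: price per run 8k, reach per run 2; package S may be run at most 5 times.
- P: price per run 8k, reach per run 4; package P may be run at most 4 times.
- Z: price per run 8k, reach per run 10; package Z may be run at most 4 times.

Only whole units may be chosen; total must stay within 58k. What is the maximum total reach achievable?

52

Z has the best ratio (10/8); taking only Z gives at most 4×10 = 40 (stopped by the supply cap of 4).
Mixing does better — 3×P and 4×Z: price 56 ≤ 58, reach 3·4 + 4·10 = 52.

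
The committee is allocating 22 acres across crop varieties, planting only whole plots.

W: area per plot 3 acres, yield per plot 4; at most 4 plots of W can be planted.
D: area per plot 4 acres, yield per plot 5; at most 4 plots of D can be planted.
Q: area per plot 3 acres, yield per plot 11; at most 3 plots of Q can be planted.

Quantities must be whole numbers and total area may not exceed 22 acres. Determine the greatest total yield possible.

This is a bounded integer knapsack.
Q has the best ratio (11/3); taking only Q gives at most 3×11 = 33 (stopped by the supply cap of 3).
Mixing does better — 3×W, 1×D, and 3×Q: area 22 ≤ 22, yield 3·4 + 1·5 + 3·11 = 50.

50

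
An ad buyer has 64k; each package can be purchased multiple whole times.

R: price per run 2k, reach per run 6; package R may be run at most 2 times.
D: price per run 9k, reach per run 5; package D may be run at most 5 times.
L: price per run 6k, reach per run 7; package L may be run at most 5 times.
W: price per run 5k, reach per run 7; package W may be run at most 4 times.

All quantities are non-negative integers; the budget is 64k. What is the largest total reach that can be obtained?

Take 2×R, 1×D, 5×L, and 4×W: price 63 ≤ 64, reach 2·6 + 1·5 + 5·7 + 4·7 = 80.
R has the best ratio (6/2) and is taken to its limit of 2; remaining capacity is filled optimally with the others.

80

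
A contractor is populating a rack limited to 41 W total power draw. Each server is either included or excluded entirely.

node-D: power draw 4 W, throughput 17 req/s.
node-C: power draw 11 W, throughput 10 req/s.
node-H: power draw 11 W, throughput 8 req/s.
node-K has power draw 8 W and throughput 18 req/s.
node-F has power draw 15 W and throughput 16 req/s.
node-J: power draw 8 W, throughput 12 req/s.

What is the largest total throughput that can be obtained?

node-D + node-K + node-F + node-J: power draw 4 + 8 + 15 + 8 = 35 ≤ 41, throughput 17 + 18 + 16 + 12 = 63.
node-D + node-C + node-K + node-F: power draw 4 + 11 + 8 + 15 = 38 ≤ 41, throughput 17 + 10 + 18 + 16 = 61.
Best is node-D, node-K, node-F, and node-J with total throughput 63.

63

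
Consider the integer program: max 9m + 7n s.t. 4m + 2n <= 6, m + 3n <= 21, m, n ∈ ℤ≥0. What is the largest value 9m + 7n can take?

(m,n)=(0,3): 4·0+2·3=6≤6, 1·0+3·3=9≤21, objective 21.
(m,n)=(0,2): 4·0+2·2=4≤6, 1·0+3·2=6≤21, objective 14.
Maximum is 21 at (m,n)=(0,3).

21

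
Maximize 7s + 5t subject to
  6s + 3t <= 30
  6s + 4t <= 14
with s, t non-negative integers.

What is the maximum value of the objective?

17

(s,t)=(1,2): 6·1+3·2=12≤30, 6·1+4·2=14≤14, objective 17.
(s,t)=(0,3): 6·0+3·3=9≤30, 6·0+4·3=12≤14, objective 15.
No feasible integer point exceeds 17.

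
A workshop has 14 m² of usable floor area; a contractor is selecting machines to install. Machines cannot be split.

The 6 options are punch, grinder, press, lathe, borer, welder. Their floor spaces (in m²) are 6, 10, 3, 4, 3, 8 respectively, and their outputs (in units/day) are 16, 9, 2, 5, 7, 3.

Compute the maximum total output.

Take punch, lathe, and borer: floor space 6 + 4 + 3 = 13 ≤ 14, output 16 + 5 + 7 = 28.
No other feasible combination does better.

28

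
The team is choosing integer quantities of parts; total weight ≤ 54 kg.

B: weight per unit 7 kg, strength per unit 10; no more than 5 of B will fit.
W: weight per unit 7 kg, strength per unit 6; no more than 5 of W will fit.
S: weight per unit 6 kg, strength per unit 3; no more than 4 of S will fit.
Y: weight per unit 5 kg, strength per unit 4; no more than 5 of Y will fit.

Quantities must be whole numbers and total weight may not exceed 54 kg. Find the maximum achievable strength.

B has the best ratio (10/7); taking only B gives at most 5×10 = 50 (stopped by the supply cap of 5).
Mixing does better — 5×B, 2×W, and 1×Y: weight 54 ≤ 54, strength 5·10 + 2·6 + 1·4 = 66.

66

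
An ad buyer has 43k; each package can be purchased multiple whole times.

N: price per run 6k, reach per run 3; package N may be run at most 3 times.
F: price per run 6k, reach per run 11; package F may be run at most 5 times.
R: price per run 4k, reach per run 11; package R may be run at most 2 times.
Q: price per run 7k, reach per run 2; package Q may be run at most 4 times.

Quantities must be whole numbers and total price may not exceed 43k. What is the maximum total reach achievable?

77

1×N, 4×F, and 2×R: price 38 ≤ 43, reach 1·3 + 4·11 + 2·11 = 69.
5×F and 2×R: price 38 ≤ 43, reach 5·11 + 2·11 = 77.
Best is 77.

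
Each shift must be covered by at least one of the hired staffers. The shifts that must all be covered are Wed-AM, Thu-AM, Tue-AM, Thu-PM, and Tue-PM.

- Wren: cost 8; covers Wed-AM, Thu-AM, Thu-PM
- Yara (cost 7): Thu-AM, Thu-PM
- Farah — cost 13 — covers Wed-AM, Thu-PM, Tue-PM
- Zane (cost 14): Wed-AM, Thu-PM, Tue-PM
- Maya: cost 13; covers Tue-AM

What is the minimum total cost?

The greedy cost-per-new-shift heuristic would pick Wren, Farah, and Maya for 34, but a cheaper cover exists.
Choose Yara, Farah, and Maya: together they cover Wed-AM, Thu-AM, Tue-AM, Thu-PM, Tue-PM — every shift.
Total cost: 7 + 13 + 13 = 33.
No cover costs less than 33.

33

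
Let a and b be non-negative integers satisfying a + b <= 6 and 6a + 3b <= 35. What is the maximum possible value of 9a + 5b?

50

(a,b)=(5,1): 1·5+1·1=6≤6, 6·5+3·1=33≤35, objective 50.
(a,b)=(4,2): 1·4+1·2=6≤6, 6·4+3·2=30≤35, objective 46.
(a,b)=(5,0): 1·5+1·0=5≤6, 6·5+3·0=30≤35, objective 45.
The best lattice point is (5,1), giving 50.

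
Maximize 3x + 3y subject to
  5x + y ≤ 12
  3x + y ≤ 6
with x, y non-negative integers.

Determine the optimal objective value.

(x,y)=(0,6): 5·0+1·6=6≤12, 3·0+1·6=6≤6, objective 18.
(x,y)=(0,5): 5·0+1·5=5≤12, 3·0+1·5=5≤6, objective 15.
Maximum is 18 at (x,y)=(0,6).

18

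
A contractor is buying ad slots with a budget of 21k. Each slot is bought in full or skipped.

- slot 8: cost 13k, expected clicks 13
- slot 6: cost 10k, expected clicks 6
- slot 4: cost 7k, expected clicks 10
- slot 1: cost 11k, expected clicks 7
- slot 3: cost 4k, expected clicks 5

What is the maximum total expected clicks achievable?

23

Take slot 8 and slot 4: cost 13 + 7 = 20 ≤ 21, expected clicks 13 + 10 = 23.
No other feasible combination does better.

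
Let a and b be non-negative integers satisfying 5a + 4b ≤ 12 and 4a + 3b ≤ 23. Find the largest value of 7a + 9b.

27

(a,b)=(0,3): 5·0+4·3=12≤12, 4·0+3·3=9≤23, objective 27.
(a,b)=(0,2): 5·0+4·2=8≤12, 4·0+3·2=6≤23, objective 18.
Maximum is 27 at (a,b)=(0,3).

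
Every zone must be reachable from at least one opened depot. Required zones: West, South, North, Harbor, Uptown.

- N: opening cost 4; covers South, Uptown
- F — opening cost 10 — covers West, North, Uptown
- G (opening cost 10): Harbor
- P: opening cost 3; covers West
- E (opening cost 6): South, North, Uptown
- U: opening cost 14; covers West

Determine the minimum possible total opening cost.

19

The greedy cost-per-new-zone heuristic would pick N, P, E, and G for 23, but a cheaper cover exists.
Choose G, P, and E: together they cover West, South, North, Harbor, Uptown — every zone.
Total opening cost: 10 + 3 + 6 = 19.
No cover costs less than 19.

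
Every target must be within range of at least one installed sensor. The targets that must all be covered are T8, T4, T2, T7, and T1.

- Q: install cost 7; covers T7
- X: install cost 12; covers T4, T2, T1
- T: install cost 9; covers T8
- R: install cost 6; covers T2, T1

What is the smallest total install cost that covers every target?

28

This is an integer covering problem.
Choose Q, X, and T: together they cover T8, T4, T2, T7, T1 — every target.
Total install cost: 7 + 12 + 9 = 28.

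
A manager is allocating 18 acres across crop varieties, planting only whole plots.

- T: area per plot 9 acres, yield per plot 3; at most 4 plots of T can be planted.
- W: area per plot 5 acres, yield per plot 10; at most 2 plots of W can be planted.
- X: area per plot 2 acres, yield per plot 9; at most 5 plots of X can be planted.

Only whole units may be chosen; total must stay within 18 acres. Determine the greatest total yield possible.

56

2×W and 4×X: area 18 ≤ 18, yield 2·10 + 4·9 = 56.
1×W and 5×X: area 15 ≤ 18, yield 1·10 + 5·9 = 55.
Best is 56.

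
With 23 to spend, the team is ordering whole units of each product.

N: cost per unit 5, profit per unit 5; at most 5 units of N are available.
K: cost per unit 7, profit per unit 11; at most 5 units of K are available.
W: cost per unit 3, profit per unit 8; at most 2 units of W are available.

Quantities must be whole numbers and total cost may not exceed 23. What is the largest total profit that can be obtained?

38

W has the best ratio (8/3); taking only W gives at most 2×8 = 16 (stopped by the supply cap of 2).
Mixing does better — 2×K and 2×W: cost 20 ≤ 23, profit 2·11 + 2·8 = 38.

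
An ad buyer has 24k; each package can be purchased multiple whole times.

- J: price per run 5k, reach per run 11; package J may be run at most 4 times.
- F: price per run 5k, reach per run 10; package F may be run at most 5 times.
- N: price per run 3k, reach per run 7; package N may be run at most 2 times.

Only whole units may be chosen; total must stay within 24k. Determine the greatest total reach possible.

51

3×J, 1×F, and 1×N: price 23 ≤ 24, reach 3·11 + 1·10 + 1·7 = 50.
4×J and 1×N: price 23 ≤ 24, reach 4·11 + 1·7 = 51.
Best is 51.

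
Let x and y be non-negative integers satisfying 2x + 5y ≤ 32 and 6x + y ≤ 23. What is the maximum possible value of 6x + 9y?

63

Relaxing integrality, the LP optimum is 64.71 at (x,y) = (2.96, 5.21), which is not an integer point.
(x,y)=(3,5) is feasible, giving 63.
(x,y)=(1,6) is feasible, giving 60.
Maximum is 63 at (x,y)=(3,5).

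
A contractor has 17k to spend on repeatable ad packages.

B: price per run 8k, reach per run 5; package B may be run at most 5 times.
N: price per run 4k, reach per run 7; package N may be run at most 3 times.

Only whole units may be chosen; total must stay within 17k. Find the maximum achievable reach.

N has the best ratio (7/4); taking only N gives at most 3×7 = 21 (stopped by the supply cap of 3).
Optimal: 3×N: price 12 ≤ 17, reach 3·7 = 21.

21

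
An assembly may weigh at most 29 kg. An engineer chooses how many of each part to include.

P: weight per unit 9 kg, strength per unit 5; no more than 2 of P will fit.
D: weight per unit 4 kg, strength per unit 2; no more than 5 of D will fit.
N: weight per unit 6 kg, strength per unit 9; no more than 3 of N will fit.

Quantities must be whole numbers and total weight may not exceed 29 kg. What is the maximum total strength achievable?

1×P and 3×N: weight 27 ≤ 29, strength 1·5 + 3·9 = 32.
2×D and 3×N: weight 26 ≤ 29, strength 2·2 + 3·9 = 31.
Best is 32.

32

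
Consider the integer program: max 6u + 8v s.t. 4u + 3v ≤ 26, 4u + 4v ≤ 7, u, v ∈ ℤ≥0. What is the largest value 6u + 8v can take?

8

The continuous relaxation peaks at (0, 1.75) with value 14.00; rounding to a feasible lattice point costs some objective.
(u,v)=(0,1): 4·0+3·1=3≤26, 4·0+4·1=4≤7, objective 8.
(u,v)=(1,0): 4·1+3·0=4≤26, 4·1+4·0=4≤7, objective 6.
(u,v)=(0,0): 4·0+3·0=0≤26, 4·0+4·0=0≤7, objective 0.
Maximum is 8 at (u,v)=(0,1).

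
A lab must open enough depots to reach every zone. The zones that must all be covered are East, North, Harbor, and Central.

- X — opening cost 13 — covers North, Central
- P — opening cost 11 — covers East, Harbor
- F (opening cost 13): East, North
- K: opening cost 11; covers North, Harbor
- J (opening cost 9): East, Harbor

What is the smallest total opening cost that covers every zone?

This is an integer covering problem.
Choose X and J: together they cover East, North, Harbor, Central — every zone.
Total opening cost: 13 + 9 = 22.
No cover costs less than 22.

22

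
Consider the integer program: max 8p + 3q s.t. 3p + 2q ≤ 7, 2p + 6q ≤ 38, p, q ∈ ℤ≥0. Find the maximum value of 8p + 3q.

(p,q)=(2,0) is feasible, giving 16.
(p,q)=(1,1) is feasible, giving 11.
(p,q)=(1,0) is feasible, giving 8.
Maximum is 16 at (p,q)=(2,0).

16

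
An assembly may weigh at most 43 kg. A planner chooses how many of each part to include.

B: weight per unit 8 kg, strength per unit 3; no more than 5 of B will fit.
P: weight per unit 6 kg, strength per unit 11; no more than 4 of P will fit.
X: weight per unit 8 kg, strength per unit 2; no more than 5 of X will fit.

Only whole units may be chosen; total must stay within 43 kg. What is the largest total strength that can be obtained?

This is a bounded integer knapsack.
Take 2×B and 4×P: weight 40 ≤ 43, strength 2·3 + 4·11 = 50.
P has the best ratio (11/6) and is taken to its limit of 4; remaining capacity is filled optimally with the others.

50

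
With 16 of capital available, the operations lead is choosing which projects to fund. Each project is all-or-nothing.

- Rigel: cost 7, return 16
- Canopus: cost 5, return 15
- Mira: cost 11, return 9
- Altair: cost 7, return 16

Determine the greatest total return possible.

Allowing fractional choices, the relaxed optimum would be about 40.1, but projects are indivisible.
Rigel + Canopus: cost 7 + 5 = 12 ≤ 16, return 16 + 15 = 31.
Rigel + Altair: cost 7 + 7 = 14 ≤ 16, return 16 + 16 = 32.
Canopus + Altair: cost 5 + 7 = 12 ≤ 16, return 15 + 16 = 31.
Best is Rigel and Altair with total return 32.

32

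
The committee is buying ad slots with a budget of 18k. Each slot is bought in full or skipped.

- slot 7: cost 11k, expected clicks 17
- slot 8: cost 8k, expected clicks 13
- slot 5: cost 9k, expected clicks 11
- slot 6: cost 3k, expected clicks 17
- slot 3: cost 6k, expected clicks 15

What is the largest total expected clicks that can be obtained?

45

Treat it as a binary knapsack problem.
Allowing fractional choices, the relaxed optimum would be about 46.5, but ad slots are indivisible.
slot 5 + slot 6 + slot 3: cost 9 + 3 + 6 = 18 ≤ 18, expected clicks 11 + 17 + 15 = 43.
slot 8 + slot 6 + slot 3: cost 8 + 3 + 6 = 17 ≤ 18, expected clicks 13 + 17 + 15 = 45.
Best is slot 8, slot 6, and slot 3 with total expected clicks 45.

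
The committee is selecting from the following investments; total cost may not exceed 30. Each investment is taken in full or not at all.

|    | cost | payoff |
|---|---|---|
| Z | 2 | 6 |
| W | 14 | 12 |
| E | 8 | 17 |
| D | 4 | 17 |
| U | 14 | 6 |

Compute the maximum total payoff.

This is a 0-1 knapsack instance.
Allowing fractional choices, the relaxed optimum would be about 52.9, but investments are indivisible.
W + E + D: cost 14 + 8 + 4 = 26 ≤ 30, payoff 12 + 17 + 17 = 46.
Z + W + E + D: cost 2 + 14 + 8 + 4 = 28 ≤ 30, payoff 6 + 12 + 17 + 17 = 52.
Best is Z, W, E, and D with total payoff 52.

52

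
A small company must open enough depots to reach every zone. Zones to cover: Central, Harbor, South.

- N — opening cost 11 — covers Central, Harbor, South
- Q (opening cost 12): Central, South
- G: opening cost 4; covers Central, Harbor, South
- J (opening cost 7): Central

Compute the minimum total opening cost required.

This is a weighted set-cover instance.
G alone covers Central, Harbor, South — every zone.
Total opening cost: 4.
No cover costs less than 4.

4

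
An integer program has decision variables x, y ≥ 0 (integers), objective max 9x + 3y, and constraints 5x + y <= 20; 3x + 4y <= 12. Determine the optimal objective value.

(x,y)=(4,0): 5·4+1·0=20≤20, 3·4+4·0=12≤12, objective 36.
(x,y)=(3,0): 5·3+1·0=15≤20, 3·3+4·0=9≤12, objective 27.
No feasible integer point exceeds 36.

36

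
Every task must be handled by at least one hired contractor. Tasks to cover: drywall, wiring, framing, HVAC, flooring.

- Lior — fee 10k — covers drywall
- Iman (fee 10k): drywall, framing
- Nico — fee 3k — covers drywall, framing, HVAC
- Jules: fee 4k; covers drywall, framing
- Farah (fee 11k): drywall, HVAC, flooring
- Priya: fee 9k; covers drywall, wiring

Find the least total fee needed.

Choose Nico, Farah, and Priya: together they cover drywall, wiring, framing, HVAC, flooring — every task.
Total fee: 3 + 11 + 9 = 23.
No cover costs less than 23.

23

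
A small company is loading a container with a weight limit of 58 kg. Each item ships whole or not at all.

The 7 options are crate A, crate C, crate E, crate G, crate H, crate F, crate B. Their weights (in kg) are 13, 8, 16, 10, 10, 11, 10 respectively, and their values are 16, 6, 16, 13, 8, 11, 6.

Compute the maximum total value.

62

crate A + crate C + crate E + crate G + crate F: weight 13 + 8 + 16 + 10 + 11 = 58 ≤ 58, value 16 + 6 + 16 + 13 + 11 = 62.
crate A + crate C + crate E + crate G + crate H: weight 13 + 8 + 16 + 10 + 10 = 57 ≤ 58, value 16 + 6 + 16 + 13 + 8 = 59.
Best is crate A, crate C, crate E, crate G, and crate F with total value 62.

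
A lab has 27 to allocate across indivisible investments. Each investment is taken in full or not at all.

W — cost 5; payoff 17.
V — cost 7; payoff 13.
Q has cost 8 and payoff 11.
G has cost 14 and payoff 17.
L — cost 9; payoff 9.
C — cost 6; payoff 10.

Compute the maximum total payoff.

Treat it as a binary knapsack problem.
W + V + Q + C: cost 5 + 7 + 8 + 6 = 26 ≤ 27, payoff 17 + 13 + 11 + 10 = 51.
W + V + G: cost 5 + 7 + 14 = 26 ≤ 27, payoff 17 + 13 + 17 = 47.
W + V + L + C: cost 5 + 7 + 9 + 6 = 27 ≤ 27, payoff 17 + 13 + 9 + 10 = 49.
Best is W, V, Q, and C with total payoff 51.

51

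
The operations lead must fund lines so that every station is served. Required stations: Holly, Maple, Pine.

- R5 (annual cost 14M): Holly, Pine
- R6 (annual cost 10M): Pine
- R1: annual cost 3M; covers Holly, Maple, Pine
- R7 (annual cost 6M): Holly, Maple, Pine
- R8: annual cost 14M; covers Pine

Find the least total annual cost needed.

R1 alone covers Holly, Maple, Pine — every station.
Total annual cost: 3.

3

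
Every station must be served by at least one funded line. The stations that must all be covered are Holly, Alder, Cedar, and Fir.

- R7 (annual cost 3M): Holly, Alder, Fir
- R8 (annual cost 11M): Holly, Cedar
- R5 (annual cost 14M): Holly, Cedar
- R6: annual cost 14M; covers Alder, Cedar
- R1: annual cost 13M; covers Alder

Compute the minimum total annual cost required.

Choose R7 and R8: together they cover Holly, Alder, Cedar, Fir — every station.
Total annual cost: 3 + 11 = 14.
No cover costs less than 14.

14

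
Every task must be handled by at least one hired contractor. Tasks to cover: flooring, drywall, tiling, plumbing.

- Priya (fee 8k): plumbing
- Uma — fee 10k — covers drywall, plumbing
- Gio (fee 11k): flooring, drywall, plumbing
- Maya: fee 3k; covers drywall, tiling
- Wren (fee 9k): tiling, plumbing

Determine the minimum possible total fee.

This is an integer covering problem.
Choose Gio and Maya: together they cover flooring, drywall, tiling, plumbing — every task.
Total fee: 11 + 3 = 14.
No cover costs less than 14.

14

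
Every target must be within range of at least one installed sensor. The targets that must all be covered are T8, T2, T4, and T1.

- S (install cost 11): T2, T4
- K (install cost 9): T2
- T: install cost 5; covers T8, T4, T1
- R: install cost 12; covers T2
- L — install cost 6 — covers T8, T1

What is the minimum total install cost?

Choose K and T: together they cover T8, T2, T4, T1 — every target.
Total install cost: 9 + 5 = 14.
No cover costs less than 14.

14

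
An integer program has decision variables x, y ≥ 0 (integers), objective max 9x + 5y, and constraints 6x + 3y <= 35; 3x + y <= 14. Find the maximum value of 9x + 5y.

55

The continuous relaxation peaks at (0, 11.7) with value 58.33; rounding to a feasible lattice point costs some objective.
(x,y)=(0,11): 6·0+3·11=33≤35, 3·0+1·11=11≤14, objective 55.
(x,y)=(0,10): 6·0+3·10=30≤35, 3·0+1·10=10≤14, objective 50.
Maximum is 55 at (x,y)=(0,11).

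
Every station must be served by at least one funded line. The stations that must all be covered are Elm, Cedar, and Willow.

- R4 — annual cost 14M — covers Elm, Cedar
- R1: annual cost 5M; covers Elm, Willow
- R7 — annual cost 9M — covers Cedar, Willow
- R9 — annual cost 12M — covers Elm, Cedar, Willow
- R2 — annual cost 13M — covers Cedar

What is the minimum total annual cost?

The greedy cost-per-new-station heuristic would pick R1 and R7 for 14, but a cheaper cover exists.
R9 alone covers Elm, Cedar, Willow — every station.
Total annual cost: 12.
No cover costs less than 12.

12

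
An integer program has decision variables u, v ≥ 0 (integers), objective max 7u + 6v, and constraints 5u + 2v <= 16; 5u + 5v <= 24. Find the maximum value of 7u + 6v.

Relaxing integrality, the LP optimum is 30.93 at (u,v) = (2.13, 2.67), which is not an integer point.
(u,v)=(2,2): 5·2+2·2=14≤16, 5·2+5·2=20≤24, objective 26.
(u,v)=(1,3): 5·1+2·3=11≤16, 5·1+5·3=20≤24, objective 25.
(u,v)=(2,1): 5·2+2·1=12≤16, 5·2+5·1=15≤24, objective 20.
(u,v)=(1,2): 5·1+2·2=9≤16, 5·1+5·2=15≤24, objective 19.
Maximum is 26 at (u,v)=(2,2).

26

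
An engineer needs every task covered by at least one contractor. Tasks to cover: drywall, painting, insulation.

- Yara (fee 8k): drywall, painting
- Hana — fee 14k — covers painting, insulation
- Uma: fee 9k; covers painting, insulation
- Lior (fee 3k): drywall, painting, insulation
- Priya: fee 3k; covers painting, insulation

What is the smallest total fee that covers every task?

3

Lior alone covers drywall, painting, insulation — every task.
Total fee: 3.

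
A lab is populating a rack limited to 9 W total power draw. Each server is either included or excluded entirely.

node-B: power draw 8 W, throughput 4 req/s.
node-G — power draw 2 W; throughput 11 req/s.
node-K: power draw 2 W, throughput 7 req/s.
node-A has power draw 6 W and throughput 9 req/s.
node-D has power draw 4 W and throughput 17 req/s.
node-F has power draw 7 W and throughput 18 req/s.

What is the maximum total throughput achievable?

node-G + node-D: power draw 2 + 4 = 6 ≤ 9, throughput 11 + 17 = 28.
node-G + node-F: power draw 2 + 7 = 9 ≤ 9, throughput 11 + 18 = 29.
node-G + node-K + node-D: power draw 2 + 2 + 4 = 8 ≤ 9, throughput 11 + 7 + 17 = 35.
Best is node-G, node-K, and node-D with total throughput 35.

35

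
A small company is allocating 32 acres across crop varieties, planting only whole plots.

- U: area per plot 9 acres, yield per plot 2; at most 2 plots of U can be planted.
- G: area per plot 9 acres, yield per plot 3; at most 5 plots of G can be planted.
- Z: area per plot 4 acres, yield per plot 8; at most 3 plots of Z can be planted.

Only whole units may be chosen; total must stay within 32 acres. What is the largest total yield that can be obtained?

This is a bounded integer knapsack.
Take 2×G and 3×Z: area 30 ≤ 32, yield 2·3 + 3·8 = 30.
Z has the best ratio (8/4) and is taken to its limit of 3; remaining capacity is filled optimally with the others.

30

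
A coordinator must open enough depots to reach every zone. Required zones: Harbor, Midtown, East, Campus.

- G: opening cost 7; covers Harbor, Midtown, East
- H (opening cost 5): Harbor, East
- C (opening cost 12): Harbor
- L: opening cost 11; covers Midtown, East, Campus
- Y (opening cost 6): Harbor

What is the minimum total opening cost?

16

This is an integer covering problem.
The greedy cost-per-new-zone heuristic would pick G and L for 18, but a cheaper cover exists.
Choose H and L: together they cover Harbor, Midtown, East, Campus — every zone.
Total opening cost: 5 + 11 = 16.
No cover costs less than 16.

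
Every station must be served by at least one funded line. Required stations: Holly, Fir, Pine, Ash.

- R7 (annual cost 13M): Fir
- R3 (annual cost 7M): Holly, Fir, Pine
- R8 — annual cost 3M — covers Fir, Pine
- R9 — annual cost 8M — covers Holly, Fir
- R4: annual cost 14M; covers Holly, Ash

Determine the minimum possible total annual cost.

Choose R8 and R4: together they cover Holly, Fir, Pine, Ash — every station.
Total annual cost: 3 + 14 = 17.

17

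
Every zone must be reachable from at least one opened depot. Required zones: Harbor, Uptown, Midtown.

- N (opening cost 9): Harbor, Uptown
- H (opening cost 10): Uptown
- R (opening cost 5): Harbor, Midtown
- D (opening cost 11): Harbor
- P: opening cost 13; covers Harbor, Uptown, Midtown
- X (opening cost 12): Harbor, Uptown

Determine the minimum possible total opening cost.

13

P alone covers Harbor, Uptown, Midtown — every zone.
Total opening cost: 13.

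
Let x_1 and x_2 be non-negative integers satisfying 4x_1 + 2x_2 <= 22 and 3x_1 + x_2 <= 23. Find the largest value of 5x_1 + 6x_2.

(x_1,x_2)=(0,11) is feasible, giving 66.
(x_1,x_2)=(0,10) is feasible, giving 60.
Maximum is 66 at (x_1,x_2)=(0,11).

66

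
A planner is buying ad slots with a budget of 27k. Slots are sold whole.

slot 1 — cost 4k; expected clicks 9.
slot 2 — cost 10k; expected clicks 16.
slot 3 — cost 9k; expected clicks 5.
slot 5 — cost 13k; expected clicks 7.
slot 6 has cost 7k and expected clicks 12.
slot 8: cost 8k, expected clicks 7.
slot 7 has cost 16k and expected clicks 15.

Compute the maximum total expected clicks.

Allowing fractional choices, the relaxed optimum would be about 42.6, but ad slots are indivisible.
slot 1 + slot 6 + slot 7: cost 4 + 7 + 16 = 27 ≤ 27, expected clicks 9 + 12 + 15 = 36.
slot 2 + slot 6 + slot 8: cost 10 + 7 + 8 = 25 ≤ 27, expected clicks 16 + 12 + 7 = 35.
slot 1 + slot 2 + slot 6: cost 4 + 10 + 7 = 21 ≤ 27, expected clicks 9 + 16 + 12 = 37.
Best is slot 1, slot 2, and slot 6 with total expected clicks 37.

37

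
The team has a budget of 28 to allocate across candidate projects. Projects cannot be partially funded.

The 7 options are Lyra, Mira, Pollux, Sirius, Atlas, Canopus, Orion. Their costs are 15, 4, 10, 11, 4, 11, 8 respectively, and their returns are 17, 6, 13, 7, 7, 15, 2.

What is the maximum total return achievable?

35

This is an integer program with binary decision variables.
Allowing fractional choices, the relaxed optimum would be about 39.7, but projects are indivisible.
Pollux + Atlas + Canopus: cost 10 + 4 + 11 = 25 ≤ 28, return 13 + 7 + 15 = 35.
Mira + Pollux + Canopus: cost 4 + 10 + 11 = 25 ≤ 28, return 6 + 13 + 15 = 34.
Best is Pollux, Atlas, and Canopus with total return 35.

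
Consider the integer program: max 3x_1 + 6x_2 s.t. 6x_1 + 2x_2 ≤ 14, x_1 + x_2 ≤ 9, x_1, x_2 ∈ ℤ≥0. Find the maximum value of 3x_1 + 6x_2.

42

(x_1,x_2)=(0,7): 6·0+2·7=14≤14, 1·0+1·7=7≤9, objective 42.
(x_1,x_2)=(0,6): 6·0+2·6=12≤14, 1·0+1·6=6≤9, objective 36.
Maximum is 42 at (x_1,x_2)=(0,7).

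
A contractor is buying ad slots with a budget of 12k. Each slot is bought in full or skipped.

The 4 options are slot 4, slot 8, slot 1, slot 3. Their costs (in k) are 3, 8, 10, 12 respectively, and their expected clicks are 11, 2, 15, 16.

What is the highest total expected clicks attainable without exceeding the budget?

slot 4 + slot 8: cost 3 + 8 = 11 ≤ 12, expected clicks 11 + 2 = 13.
slot 1: cost 10 ≤ 12, expected clicks 15.
slot 3: cost 12 ≤ 12, expected clicks 16.
Best is slot 3 with total expected clicks 16.

16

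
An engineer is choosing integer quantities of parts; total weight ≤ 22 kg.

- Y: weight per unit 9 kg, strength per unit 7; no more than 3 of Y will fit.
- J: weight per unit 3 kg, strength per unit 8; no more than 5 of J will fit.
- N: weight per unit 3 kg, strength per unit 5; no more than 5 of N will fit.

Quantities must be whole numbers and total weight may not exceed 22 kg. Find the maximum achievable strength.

J has the best ratio (8/3); taking only J gives at most 5×8 = 40 (stopped by the supply cap of 5).
Mixing does better — 5×J and 2×N: weight 21 ≤ 22, strength 5·8 + 2·5 = 50.

50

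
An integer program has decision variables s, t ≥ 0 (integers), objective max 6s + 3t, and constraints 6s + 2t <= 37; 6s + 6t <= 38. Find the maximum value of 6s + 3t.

36

(s,t)=(6,0) is feasible, giving 36.
(s,t)=(5,1) is feasible, giving 33.
(s,t)=(5,0) is feasible, giving 30.
The best lattice point is (6,0), giving 36.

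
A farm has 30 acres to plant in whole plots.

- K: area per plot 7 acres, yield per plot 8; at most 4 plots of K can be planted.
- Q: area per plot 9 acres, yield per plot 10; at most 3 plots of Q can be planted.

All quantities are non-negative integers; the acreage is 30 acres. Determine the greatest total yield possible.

34

This is a bounded integer knapsack.
K has the best ratio (8/7); taking only K gives at most 4×8 = 32 (stopped by the area limit).
Mixing does better — 3×K and 1×Q: area 30 ≤ 30, yield 3·8 + 1·10 = 34.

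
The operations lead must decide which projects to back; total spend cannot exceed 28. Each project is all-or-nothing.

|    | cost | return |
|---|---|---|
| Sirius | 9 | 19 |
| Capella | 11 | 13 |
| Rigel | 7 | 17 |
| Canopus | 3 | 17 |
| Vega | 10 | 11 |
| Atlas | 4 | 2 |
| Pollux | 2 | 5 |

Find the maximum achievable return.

60

Allowing fractional choices, the relaxed optimum would be about 66.3, but projects are indivisible.
Sirius + Rigel + Canopus + Atlas + Pollux: cost 9 + 7 + 3 + 4 + 2 = 25 ≤ 28, return 19 + 17 + 17 + 2 + 5 = 60.
Sirius + Rigel + Canopus + Pollux: cost 9 + 7 + 3 + 2 = 21 ≤ 28, return 19 + 17 + 17 + 5 = 58.
Sirius + Rigel + Canopus + Atlas: cost 9 + 7 + 3 + 4 = 23 ≤ 28, return 19 + 17 + 17 + 2 = 55.
Best is Sirius, Rigel, Canopus, Atlas, and Pollux with total return 60.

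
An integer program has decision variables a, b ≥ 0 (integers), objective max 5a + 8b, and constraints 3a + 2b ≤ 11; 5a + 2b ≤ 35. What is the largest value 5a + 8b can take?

Relaxing integrality, the LP optimum is 44.00 at (a,b) = (0, 5.5), which is not an integer point.
(a,b)=(0,5): 3·0+2·5=10≤11, 5·0+2·5=10≤35, objective 40.
(a,b)=(1,4): 3·1+2·4=11≤11, 5·1+2·4=13≤35, objective 37.
(a,b)=(0,4): 3·0+2·4=8≤11, 5·0+2·4=8≤35, objective 32.
Maximum is 40 at (a,b)=(0,5).

40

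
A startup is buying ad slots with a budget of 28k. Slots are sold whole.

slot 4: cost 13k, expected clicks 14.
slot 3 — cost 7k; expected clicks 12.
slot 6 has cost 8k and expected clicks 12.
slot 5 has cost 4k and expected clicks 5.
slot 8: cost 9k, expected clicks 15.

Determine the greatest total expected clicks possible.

44

This is a 0-1 knapsack instance.
slot 3 + slot 6 + slot 5 + slot 8: cost 7 + 8 + 4 + 9 = 28 ≤ 28, expected clicks 12 + 12 + 5 + 15 = 44.
slot 3 + slot 6 + slot 8: cost 7 + 8 + 9 = 24 ≤ 28, expected clicks 12 + 12 + 15 = 39.
slot 4 + slot 3 + slot 6: cost 13 + 7 + 8 = 28 ≤ 28, expected clicks 14 + 12 + 12 = 38.
Best is slot 3, slot 6, slot 5, and slot 8 with total expected clicks 44.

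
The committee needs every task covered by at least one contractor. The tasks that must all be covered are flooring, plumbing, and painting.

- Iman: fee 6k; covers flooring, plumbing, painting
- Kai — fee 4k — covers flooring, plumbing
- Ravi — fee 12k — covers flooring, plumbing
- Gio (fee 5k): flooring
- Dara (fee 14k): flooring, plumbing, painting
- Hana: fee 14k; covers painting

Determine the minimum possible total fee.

This is a weighted set-cover instance.
Iman alone covers flooring, plumbing, painting — every task.
Total fee: 6.
No cover costs less than 6.

6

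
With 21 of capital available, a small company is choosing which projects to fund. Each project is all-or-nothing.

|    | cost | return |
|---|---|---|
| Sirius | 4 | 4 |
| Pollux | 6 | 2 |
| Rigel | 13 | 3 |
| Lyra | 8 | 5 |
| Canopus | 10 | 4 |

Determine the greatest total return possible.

Sirius + Pollux + Lyra: cost 4 + 6 + 8 = 18 ≤ 21, return 4 + 2 + 5 = 11.
Sirius + Pollux + Canopus: cost 4 + 6 + 10 = 20 ≤ 21, return 4 + 2 + 4 = 10.
Sirius + Lyra: cost 4 + 8 = 12 ≤ 21, return 4 + 5 = 9.
Best is Sirius, Pollux, and Lyra with total return 11.

11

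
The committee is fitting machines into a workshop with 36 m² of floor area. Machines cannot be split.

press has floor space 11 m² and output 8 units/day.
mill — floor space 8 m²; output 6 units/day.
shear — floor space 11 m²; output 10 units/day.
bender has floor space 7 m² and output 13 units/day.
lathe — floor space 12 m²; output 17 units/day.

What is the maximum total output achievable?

Allowing fractional choices, the relaxed optimum would be about 44.5, but machines are indivisible.
shear + bender + lathe: floor space 11 + 7 + 12 = 30 ≤ 36, output 10 + 13 + 17 = 40.
mill + bender + lathe: floor space 8 + 7 + 12 = 27 ≤ 36, output 6 + 13 + 17 = 36.
press + bender + lathe: floor space 11 + 7 + 12 = 30 ≤ 36, output 8 + 13 + 17 = 38.
Best is shear, bender, and lathe with total output 40.

40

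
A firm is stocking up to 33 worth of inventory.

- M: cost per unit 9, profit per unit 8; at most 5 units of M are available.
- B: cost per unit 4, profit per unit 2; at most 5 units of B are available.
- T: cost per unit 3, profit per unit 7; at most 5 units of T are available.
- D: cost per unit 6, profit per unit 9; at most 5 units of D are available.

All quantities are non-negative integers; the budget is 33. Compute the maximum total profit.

T has the best ratio (7/3); taking only T gives at most 5×7 = 35 (stopped by the supply cap of 5).
Mixing does better — 5×T and 3×D: cost 33 ≤ 33, profit 5·7 + 3·9 = 62.

62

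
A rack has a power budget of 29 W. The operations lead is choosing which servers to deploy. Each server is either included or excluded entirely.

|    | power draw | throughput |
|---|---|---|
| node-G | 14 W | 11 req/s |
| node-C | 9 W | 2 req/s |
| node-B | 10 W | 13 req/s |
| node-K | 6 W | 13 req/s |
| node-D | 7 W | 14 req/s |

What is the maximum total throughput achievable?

node-B + node-K + node-D: power draw 10 + 6 + 7 = 23 ≤ 29, throughput 13 + 13 + 14 = 40.
node-G + node-K + node-D: power draw 14 + 6 + 7 = 27 ≤ 29, throughput 11 + 13 + 14 = 38.
Best is node-B, node-K, and node-D with total throughput 40.

40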